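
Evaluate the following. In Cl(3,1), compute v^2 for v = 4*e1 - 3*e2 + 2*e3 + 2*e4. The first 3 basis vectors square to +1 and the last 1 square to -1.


v^2 = sum of c_i^2 * e_i^2
Positive signature terms (e_i^2 = +1): 4^2 + (-3)^2 + 2^2 = 29
Negative signature terms (e_j^2 = -1): 2^2 = 4
v^2 = 29 - 4 = 25


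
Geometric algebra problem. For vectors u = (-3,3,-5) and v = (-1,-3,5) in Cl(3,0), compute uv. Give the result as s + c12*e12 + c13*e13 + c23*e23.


In Cl(3,0): e_i^2 = 1, e_ie_j = -e_je_i for i != j.
Scalar part = u . v = (-3)*(-1) + 3*(-3) + (-5)*5
= 3 + (-9) + (-25) = -31
e12 coeff = (-3)*(-3) - 3*(-1) = 9 - (-3) = 12
e13 coeff = (-3)*5 - (-5)*(-1) = -15 - 5 = -20
e23 coeff = 3*5 - (-5)*(-3) = 15 - 15 = 0
uv = -31 + 12*e12 - 20*e13 + 0*e23


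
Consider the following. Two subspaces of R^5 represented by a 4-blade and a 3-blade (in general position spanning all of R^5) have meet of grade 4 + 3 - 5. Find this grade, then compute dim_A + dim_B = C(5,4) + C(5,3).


Meet grade = grade(A) + grade(B) - n
= 4 + 3 - 5 = 2
C(5,4) = 5
C(5,3) = 10
dim_A + dim_B = 5 + 10 = 15


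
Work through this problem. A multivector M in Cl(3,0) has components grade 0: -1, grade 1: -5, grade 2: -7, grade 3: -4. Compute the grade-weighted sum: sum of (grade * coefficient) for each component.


Grade-weighted sum = sum of grade_k * coefficient_k
0*(-1) = 0
1*(-5) = -5
2*(-7) = -14
3*(-4) = -12
Total = 0 + (-5) + (-14) + (-12) = -31


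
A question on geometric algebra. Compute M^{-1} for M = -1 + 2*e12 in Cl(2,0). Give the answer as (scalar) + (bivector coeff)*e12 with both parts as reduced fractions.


M = -1 + 2*e12, where e12^2 = -1.
Since M commutes with its reverse ~M = a - b*e12, M * ~M = a^2 - b^2*e12^2 = a^2 + b^2.
So M^{-1} = ~M / (a^2 + b^2) = (a - b*e12)/(a^2 + b^2).
a^2 + b^2 = 1 + 4 = 5
Scalar part = -1/5 = -1/5
Bivector coeff = -2/5 = -2/5
M^{-1} = -1/5 - 2/5*e12


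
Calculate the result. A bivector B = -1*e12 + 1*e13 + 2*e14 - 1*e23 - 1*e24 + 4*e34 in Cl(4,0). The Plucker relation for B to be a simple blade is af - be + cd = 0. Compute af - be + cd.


Plucker relation: af - be + cd
a*f = (-1)*4 = -4
b*e = 1*(-1) = -1
c*d = 2*(-1) = -2
af - be + cd = -4 - (-1) + (-2)
= -5


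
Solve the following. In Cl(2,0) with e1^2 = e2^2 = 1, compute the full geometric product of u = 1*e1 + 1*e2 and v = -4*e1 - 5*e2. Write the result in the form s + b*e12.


Expand: (1*e1 + 1*e2)(-4*e1 - 5*e2)
= 1*(-4)*e1e1 + 1*(-5)*e1e2 + 1*(-4)*e2e1 + 1*(-5)*e2e2
Using e1^2 = e2^2 = 1, e2e1 = -e1e2:
Scalar part s = 1*(-4) + 1*(-5) = -4 + (-5) = -9
Bivector part b = 1*(-5) - 1*(-4) = -5 - (-4) = -1
uv = -9 - 1*e12


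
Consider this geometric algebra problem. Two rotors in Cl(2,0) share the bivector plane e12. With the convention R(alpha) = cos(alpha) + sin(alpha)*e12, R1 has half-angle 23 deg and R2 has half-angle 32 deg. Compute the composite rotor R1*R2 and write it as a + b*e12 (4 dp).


Same-plane rotors commute and their half-angles add:
R1*R2 = cos(a1 + a2) + sin(a1 + a2)*e12.
a1 + a2 = 23 + 32 = 55 deg
cos(55 deg) = 0.5736
sin(55 deg) = 0.8192
R1*R2 = 0.5736 + 0.8192*e12


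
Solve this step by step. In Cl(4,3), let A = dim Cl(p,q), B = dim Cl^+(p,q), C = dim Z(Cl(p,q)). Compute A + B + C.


n = 4 + 3 = 7
Total dim = 2^7 = 128
Even subalgebra dim = 2^6 = 64
n is odd, so center dim = 2
Sum = 128 + 64 + 2 = 194


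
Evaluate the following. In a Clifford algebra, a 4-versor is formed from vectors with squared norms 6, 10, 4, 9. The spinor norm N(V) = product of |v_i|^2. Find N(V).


Spinor norm N(V) = |v1|^2 * |v2|^2 * ... * |v4|^2
= 6 * 10 * 4 * 9
Running product: 6, 60, 240, 2160
N(V) = 2160


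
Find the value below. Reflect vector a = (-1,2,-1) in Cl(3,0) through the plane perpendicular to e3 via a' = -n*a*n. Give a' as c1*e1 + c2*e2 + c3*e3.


Reflection formula: a' = -n*a*n, with n = e3 (unit vector, n^2 = 1).
For reflection through hyperplane perp to e3:
The component along e3 flips sign, others stay.
a = (-1, 2, -1)
a' = (-1, 2, 1)
a' = -1*e1 + 2*e2 + 1*e3


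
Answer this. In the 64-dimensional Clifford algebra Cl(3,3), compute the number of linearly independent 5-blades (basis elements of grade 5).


Number of grade-k basis blades in Cl(p,q) with n = p + q is C(n, k).
n = 3 + 3 = 6
C(6, 5) = 6! / (5! * 1!)
= 720 / (120 * 1)
= 6


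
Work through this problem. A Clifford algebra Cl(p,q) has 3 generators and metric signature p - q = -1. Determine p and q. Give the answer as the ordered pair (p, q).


We need p + q = 3 and p - q = -1.
Adding: 2p = 3 + (-1) = 2, so p = 1.
Then q = 3 - 1 = 2.
(p, q) = (1, 2)


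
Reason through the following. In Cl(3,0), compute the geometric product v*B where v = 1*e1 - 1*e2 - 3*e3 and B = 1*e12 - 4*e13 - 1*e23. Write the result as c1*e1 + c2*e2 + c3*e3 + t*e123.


vB has grade-1 (vector) and grade-3 (trivector) parts: vB = (v _| B) + (v ^ B).
Vector part <vB>_1:
  e1: -v2*b12 - v3*b13 = -(-1)*(1) - (-3)*(-4) = -11
  e2: v1*b12 - v3*b23 = (1)*(1) - (-3)*(-1) = -2
  e3: v1*b13 + v2*b23 = (1)*(-4) + (-1)*(-1) = -3
Trivector part <vB>_3:
  e123: v1*b23 - v2*b13 + v3*b12 = (1)*(-1) - (-1)*(-4) + (-3)*(1) = -8
vB = -11*e1 - 2*e2 - 3*e3 - 8*e123


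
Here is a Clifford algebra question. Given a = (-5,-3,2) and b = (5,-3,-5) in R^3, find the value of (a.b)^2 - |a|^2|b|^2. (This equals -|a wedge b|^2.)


a . b = (-5)*5 + (-3)*(-3) + 2*(-5)
= -25 + 9 + (-10) = -26
|a|^2 = (-5)^2 + (-3)^2 + 2^2 = 38
|b|^2 = 5^2 + (-3)^2 + (-5)^2 = 59
(a.b)^2 = (-26)^2 = 676
|a|^2 * |b|^2 = 38 * 59 = 2242
Result = 676 - 2242 = -1566


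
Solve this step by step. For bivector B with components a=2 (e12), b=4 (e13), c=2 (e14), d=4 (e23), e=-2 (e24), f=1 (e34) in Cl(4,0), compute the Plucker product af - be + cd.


Plucker relation: af - be + cd
a*f = 2*1 = 2
b*e = 4*(-2) = -8
c*d = 2*4 = 8
af - be + cd = 2 - (-8) + 8
= 18


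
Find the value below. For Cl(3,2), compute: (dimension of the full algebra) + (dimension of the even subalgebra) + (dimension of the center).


n = 3 + 2 = 5
Total dim = 2^5 = 32
Even subalgebra dim = 2^4 = 16
n is odd, so center dim = 2
Sum = 32 + 16 + 2 = 50


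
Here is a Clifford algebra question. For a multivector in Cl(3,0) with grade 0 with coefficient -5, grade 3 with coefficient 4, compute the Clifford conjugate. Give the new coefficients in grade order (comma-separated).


Clifford conjugate sign for grade k: (-1)^(k(k+1)/2)
Grade 0: (-1)^(0*1/2) = (-1)^0 = 1, coeff -5 -> -5
Grade 3: (-1)^(3*4/2) = (-1)^6 = 1, coeff 4 -> 4
Conjugated coefficients: -5, 4


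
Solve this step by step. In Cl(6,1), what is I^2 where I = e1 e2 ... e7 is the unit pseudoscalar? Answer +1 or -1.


The pseudoscalar I = e1...e_n (product of all n generators) of Cl(p,q) satisfies I^2 = (-1)^(q + n(n-1)/2).
p = 6, q = 1, n = p + q = 7
n(n-1)/2 = 7 * 6 / 2 = 21
Exponent = q + n(n-1)/2 = 1 + 21 = 22
I^2 = (-1)^22 = +1


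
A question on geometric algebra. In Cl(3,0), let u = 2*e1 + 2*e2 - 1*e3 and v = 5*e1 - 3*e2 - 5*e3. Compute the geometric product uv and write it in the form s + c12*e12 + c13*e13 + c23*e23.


In Cl(3,0): e_i^2 = 1, e_ie_j = -e_je_i for i != j.
Scalar part = u . v = 2*5 + 2*(-3) + (-1)*(-5)
= 10 + (-6) + 5 = 9
e12 coeff = 2*(-3) - 2*5 = -6 - 10 = -16
e13 coeff = 2*(-5) - (-1)*5 = -10 - (-5) = -5
e23 coeff = 2*(-5) - (-1)*(-3) = -10 - 3 = -13
uv = 9 - 16*e12 - 5*e13 - 13*e23


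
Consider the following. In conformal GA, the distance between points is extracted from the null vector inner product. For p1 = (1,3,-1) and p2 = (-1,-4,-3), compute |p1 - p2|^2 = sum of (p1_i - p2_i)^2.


p1 - p2 = (2, 7, 2)
|p1 - p2|^2 = 2^2 + 7^2 + 2^2
= 4 + 49 + 4
= 57


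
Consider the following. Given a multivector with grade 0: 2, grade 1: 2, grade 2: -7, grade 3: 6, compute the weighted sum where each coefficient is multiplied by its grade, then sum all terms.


Grade-weighted sum = sum of grade_k * coefficient_k
0*2 = 0
1*2 = 2
2*(-7) = -14
3*6 = 18
Total = 0 + 2 + (-14) + 18 = 6


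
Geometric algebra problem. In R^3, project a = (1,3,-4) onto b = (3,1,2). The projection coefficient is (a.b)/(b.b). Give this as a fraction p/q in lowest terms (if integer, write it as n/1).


Projection coefficient = (a . b) / (b . b)
a . b = 1*3 + 3*1 + (-4)*2
= 3 + 3 + (-8) = -2
b . b = 3^2 + 1^2 + 2^2
= 9 + 1 + 4 = 14
Coefficient = -2/14
In lowest terms: -1/7


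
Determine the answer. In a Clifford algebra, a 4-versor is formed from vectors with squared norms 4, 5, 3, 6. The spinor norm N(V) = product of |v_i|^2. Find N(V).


Spinor norm N(V) = |v1|^2 * |v2|^2 * ... * |v4|^2
= 4 * 5 * 3 * 6
Running product: 4, 20, 60, 360
N(V) = 360


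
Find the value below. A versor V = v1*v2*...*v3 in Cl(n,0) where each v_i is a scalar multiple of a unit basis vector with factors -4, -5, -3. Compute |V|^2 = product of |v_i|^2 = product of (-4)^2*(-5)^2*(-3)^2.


Each vector v_i has |v_i|^2 = s_i^2
Squared scales: (-4)^2 = 16, (-5)^2 = 25, (-3)^2 = 9
|V|^2 = 16 * 25 * 9
= 3600


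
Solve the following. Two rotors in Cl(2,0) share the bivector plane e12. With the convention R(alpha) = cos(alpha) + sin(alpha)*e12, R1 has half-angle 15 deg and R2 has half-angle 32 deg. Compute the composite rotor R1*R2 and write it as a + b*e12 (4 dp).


Same-plane rotors commute and their half-angles add:
R1*R2 = cos(a1 + a2) + sin(a1 + a2)*e12.
a1 + a2 = 15 + 32 = 47 deg
cos(47 deg) = 0.6820
sin(47 deg) = 0.7314
R1*R2 = 0.6820 + 0.7314*e12


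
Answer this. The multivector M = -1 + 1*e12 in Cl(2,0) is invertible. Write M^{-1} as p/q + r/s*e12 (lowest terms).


M = -1 + 1*e12, where e12^2 = -1.
Since M commutes with its reverse ~M = a - b*e12, M * ~M = a^2 - b^2*e12^2 = a^2 + b^2.
So M^{-1} = ~M / (a^2 + b^2) = (a - b*e12)/(a^2 + b^2).
a^2 + b^2 = 1 + 1 = 2
Scalar part = -1/2 = -1/2
Bivector coeff = -1/2 = -1/2
M^{-1} = -1/2 - 1/2*e12


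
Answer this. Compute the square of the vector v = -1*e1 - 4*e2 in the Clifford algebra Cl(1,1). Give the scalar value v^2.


v^2 = sum of c_i^2 * e_i^2
Positive signature terms (e_i^2 = +1): (-1)^2 = 1
Negative signature terms (e_j^2 = -1): (-4)^2 = 16
v^2 = 1 - 16 = -15


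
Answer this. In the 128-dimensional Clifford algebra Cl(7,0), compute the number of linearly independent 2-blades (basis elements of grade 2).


Number of grade-k basis blades in Cl(p,q) with n = p + q is C(n, k).
n = 7 + 0 = 7
C(7, 2) = 7! / (2! * 5!)
= 5040 / (2 * 120)
= 21


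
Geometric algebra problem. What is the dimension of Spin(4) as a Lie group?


Spin(n) double-covers SO(n); both have Lie algebra so(n) of dimension n(n-1)/2.
n = 4
n(n-1) = 4 * 3 = 12
dim Spin(4) = 12/2 = 6


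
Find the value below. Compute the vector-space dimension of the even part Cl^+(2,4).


Even subalgebra dimension = 2^(n-1)
n = 2 + 4 = 6
2^(6 - 1) = 2^5 = 32
Verification: sum of C(6,k) for even k = 1 + 15 + 15 + 1 = 32
Result = 32


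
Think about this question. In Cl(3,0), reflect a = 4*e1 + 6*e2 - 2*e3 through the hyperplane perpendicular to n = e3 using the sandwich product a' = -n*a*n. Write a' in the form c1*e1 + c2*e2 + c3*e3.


Reflection formula: a' = -n*a*n, with n = e3 (unit vector, n^2 = 1).
For reflection through hyperplane perp to e3:
The component along e3 flips sign, others stay.
a = (4, 6, -2)
a' = (4, 6, 2)
a' = 4*e1 + 6*e2 + 2*e3


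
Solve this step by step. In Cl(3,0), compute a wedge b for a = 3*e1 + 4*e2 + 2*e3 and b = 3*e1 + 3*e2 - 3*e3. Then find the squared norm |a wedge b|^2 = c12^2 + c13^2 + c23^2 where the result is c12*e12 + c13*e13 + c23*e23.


a wedge b = (a1*b2 - a2*b1)*e12 + (a1*b3 - a3*b1)*e13 + (a2*b3 - a3*b2)*e23
e12 coeff: 3*3 - 4*3 = 9 - 12 = -3
e13 coeff: 3*(-3) - 2*3 = -9 - 6 = -15
e23 coeff: 4*(-3) - 2*3 = -12 - 6 = -18
|a wedge b|^2 = (-3)^2 + (-15)^2 + (-18)^2
= 9 + 225 + 324
= 558


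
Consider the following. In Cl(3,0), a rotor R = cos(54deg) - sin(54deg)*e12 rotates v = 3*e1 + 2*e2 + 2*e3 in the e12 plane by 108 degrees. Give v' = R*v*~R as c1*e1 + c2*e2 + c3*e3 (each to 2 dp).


Rotor R = cos(54deg) - sin(54deg)*e12
Rotation angle theta = 2 * 54 = 108 degrees in the e12 plane (e1 -> e2).
The component perpendicular to the plane (e3) is invariant: v'_3 = v3 = 2.00
cos(108deg) = -0.3090, sin(108deg) = 0.9511
v'_1 = v1*cos(theta) - v2*sin(theta) = 3*(-0.3090) - 2*0.9511 = -2.83
v'_2 = v1*sin(theta) + v2*cos(theta) = 3*0.9511 + 2*(-0.3090) = 2.24
v' = -2.83*e1 + 2.24*e2 + 2.00*e3


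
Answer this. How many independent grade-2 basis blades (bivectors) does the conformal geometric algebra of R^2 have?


The conformal model of R^2 uses Cl(3,1) with m = 2 + 2 = 4 generators.
Number of grade-2 blades = C(m, 2) = C(4, 2)
= 4*3/2 = 6


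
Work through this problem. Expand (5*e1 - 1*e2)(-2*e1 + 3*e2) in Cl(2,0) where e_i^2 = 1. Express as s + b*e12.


Expand: (5*e1 - 1*e2)(-2*e1 + 3*e2)
= 5*(-2)*e1e1 + 5*3*e1e2 + (-1)*(-2)*e2e1 + (-1)*3*e2e2
Using e1^2 = e2^2 = 1, e2e1 = -e1e2:
Scalar part s = 5*(-2) + (-1)*3 = -10 + (-3) = -13
Bivector part b = 5*3 - (-1)*(-2) = 15 - 2 = 13
uv = -13 + 13*e12


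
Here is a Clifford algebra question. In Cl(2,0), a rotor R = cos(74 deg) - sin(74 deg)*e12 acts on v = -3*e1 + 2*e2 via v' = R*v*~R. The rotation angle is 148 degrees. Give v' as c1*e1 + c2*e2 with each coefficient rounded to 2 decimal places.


Rotor R = cos(74deg) - sin(74deg)*e12
Rotation angle theta = 2 * 74 = 148 degrees
v' = R*v*~R rotates v by theta.
cos(148deg) = -0.8480, sin(148deg) = 0.5299
v'_1 = -3*cos(148deg) - 2*sin(148deg)
= -3*(-0.8480) - 2*0.5299
= 1.48
v'_2 = -3*sin(148deg) + 2*cos(148deg)
= -3*0.5299 + 2*(-0.8480)
= -3.29
v' = 1.48*e1 - 3.29*e2


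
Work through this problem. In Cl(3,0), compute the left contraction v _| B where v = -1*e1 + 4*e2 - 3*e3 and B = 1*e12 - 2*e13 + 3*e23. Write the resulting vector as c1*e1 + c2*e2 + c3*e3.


Left contraction v _| B = <vB>_1 (grade-1 part of the geometric product vB).
Using e1_|e12 = e2, e2_|e12 = -e1, e1_|e13 = e3, e3_|e13 = -e1, e2_|e23 = e3, e3_|e23 = -e2:
e1 coeff: -v2*b12 - v3*b13 = -(4)*(1) - (-3)*(-2) = -10
e2 coeff: v1*b12 - v3*b23 = (-1)*(1) - (-3)*(3) = 8
e3 coeff: v1*b13 + v2*b23 = (-1)*(-2) + (4)*(3) = 14
v _| B = -10*e1 + 8*e2 + 14*e3


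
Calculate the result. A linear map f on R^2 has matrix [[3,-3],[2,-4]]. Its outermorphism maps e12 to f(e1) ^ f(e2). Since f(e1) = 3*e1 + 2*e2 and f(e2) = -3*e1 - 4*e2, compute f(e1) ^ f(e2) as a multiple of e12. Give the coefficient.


The outermorphism of a linear map f sends e1^e2 to f(e1)^f(e2).
f(e1) = 3*e1 + 2*e2
f(e2) = -3*e1 - 4*e2
f(e1) ^ f(e2) = (3*e1 + 2*e2) ^ (-3*e1 - 4*e2)
= 3*(-4)*e12 + 2*(-3)*e21
= (-12 - (-6))*e12
= -6*e12
Coefficient = -6


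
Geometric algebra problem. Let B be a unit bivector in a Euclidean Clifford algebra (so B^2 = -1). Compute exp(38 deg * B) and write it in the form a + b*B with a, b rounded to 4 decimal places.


For a unit bivector B with B^2 = -1, the exponential series gives
e^(theta*B) = cos(theta) + sin(theta)*B (the GA analogue of Euler's formula).
theta = 38 degrees = 0.663225 rad
cos(38 deg) = 0.7880
sin(38 deg) = 0.6157
exp(theta*B) = 0.7880 + 0.6157*B


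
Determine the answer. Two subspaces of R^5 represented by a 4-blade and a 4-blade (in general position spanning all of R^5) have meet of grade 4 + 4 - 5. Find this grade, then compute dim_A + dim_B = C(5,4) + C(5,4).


Meet grade = grade(A) + grade(B) - n
= 4 + 4 - 5 = 3
C(5,4) = 5
C(5,4) = 5
dim_A + dim_B = 5 + 5 = 10


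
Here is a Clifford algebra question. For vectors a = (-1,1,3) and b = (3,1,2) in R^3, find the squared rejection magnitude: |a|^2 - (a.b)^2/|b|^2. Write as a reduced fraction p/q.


|a|^2 = (-1)^2 + 1^2 + 3^2 = 11
|b|^2 = 3^2 + 1^2 + 2^2 = 14
a . b = (-1)*3 + 1*1 + 3*2 = 4
(a.b)^2 = 4^2 = 16
|rej|^2 = 11 - 16/14
= (154 - 16)/14
= 138/14
In lowest terms: 69/7


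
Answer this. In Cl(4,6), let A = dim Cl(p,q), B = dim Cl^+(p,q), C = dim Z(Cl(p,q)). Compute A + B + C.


n = 4 + 6 = 10
Total dim = 2^10 = 1024
Even subalgebra dim = 2^9 = 512
n is even, so center dim = 1
Sum = 1024 + 512 + 1 = 1537


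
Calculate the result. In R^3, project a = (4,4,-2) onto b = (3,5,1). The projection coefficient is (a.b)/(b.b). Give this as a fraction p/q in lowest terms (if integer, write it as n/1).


Projection coefficient = (a . b) / (b . b)
a . b = 4*3 + 4*5 + (-2)*1
= 12 + 20 + (-2) = 30
b . b = 3^2 + 5^2 + 1^2
= 9 + 25 + 1 = 35
Coefficient = 30/35
In lowest terms: 6/7


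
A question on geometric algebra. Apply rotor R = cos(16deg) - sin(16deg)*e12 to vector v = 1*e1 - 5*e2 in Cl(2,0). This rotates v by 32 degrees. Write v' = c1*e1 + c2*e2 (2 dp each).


Rotor R = cos(16deg) - sin(16deg)*e12
Rotation angle theta = 2 * 16 = 32 degrees
v' = R*v*~R rotates v by theta.
cos(32deg) = 0.8480, sin(32deg) = 0.5299
v'_1 = 1*cos(32deg) - (-5)*sin(32deg)
= 1*0.8480 - (-5)*0.5299
= 3.50
v'_2 = 1*sin(32deg) + (-5)*cos(32deg)
= 1*0.5299 + (-5)*0.8480
= -3.71
v' = 3.50*e1 - 3.71*e2


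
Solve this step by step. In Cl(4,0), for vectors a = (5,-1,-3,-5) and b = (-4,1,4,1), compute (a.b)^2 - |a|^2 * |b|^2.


a . b = 5*(-4) + (-1)*1 + (-3)*4 + (-5)*1
= -20 + (-1) + (-12) + (-5) = -38
|a|^2 = 5^2 + (-1)^2 + (-3)^2 + (-5)^2 = 60
|b|^2 = (-4)^2 + 1^2 + 4^2 + 1^2 = 34
(a.b)^2 = (-38)^2 = 1444
|a|^2 * |b|^2 = 60 * 34 = 2040
Result = 1444 - 2040 = -596


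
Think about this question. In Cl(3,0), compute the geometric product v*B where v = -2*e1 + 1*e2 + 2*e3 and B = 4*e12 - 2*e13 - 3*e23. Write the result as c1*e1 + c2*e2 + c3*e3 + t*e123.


vB has grade-1 (vector) and grade-3 (trivector) parts: vB = (v _| B) + (v ^ B).
Vector part <vB>_1:
  e1: -v2*b12 - v3*b13 = -(1)*(4) - (2)*(-2) = 0
  e2: v1*b12 - v3*b23 = (-2)*(4) - (2)*(-3) = -2
  e3: v1*b13 + v2*b23 = (-2)*(-2) + (1)*(-3) = 1
Trivector part <vB>_3:
  e123: v1*b23 - v2*b13 + v3*b12 = (-2)*(-3) - (1)*(-2) + (2)*(4) = 16
vB = 0*e1 - 2*e2 + 1*e3 + 16*e123


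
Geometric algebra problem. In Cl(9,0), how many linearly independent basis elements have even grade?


Even subalgebra dimension = 2^(n-1)
n = 9 + 0 = 9
2^(9 - 1) = 2^8 = 256
Verification: sum of C(9,k) for even k = 1 + 36 + 126 + 84 + 9 = 256
Result = 256


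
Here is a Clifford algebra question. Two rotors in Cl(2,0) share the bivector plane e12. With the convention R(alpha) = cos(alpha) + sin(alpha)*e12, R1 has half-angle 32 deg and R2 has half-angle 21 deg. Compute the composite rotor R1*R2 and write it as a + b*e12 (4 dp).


Same-plane rotors commute and their half-angles add:
R1*R2 = cos(a1 + a2) + sin(a1 + a2)*e12.
a1 + a2 = 32 + 21 = 53 deg
cos(53 deg) = 0.6018
sin(53 deg) = 0.7986
R1*R2 = 0.6018 + 0.7986*e12


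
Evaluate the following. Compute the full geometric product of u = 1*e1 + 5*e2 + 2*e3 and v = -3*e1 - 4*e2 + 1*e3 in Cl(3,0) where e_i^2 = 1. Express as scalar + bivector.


In Cl(3,0): e_i^2 = 1, e_ie_j = -e_je_i for i != j.
Scalar part = u . v = 1*(-3) + 5*(-4) + 2*1
= -3 + (-20) + 2 = -21
e12 coeff = 1*(-4) - 5*(-3) = -4 - (-15) = 11
e13 coeff = 1*1 - 2*(-3) = 1 - (-6) = 7
e23 coeff = 5*1 - 2*(-4) = 5 - (-8) = 13
uv = -21 + 11*e12 + 7*e13 + 13*e23


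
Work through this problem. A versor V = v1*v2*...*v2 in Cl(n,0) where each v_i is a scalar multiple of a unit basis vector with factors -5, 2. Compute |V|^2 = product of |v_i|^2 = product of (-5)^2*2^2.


Each vector v_i has |v_i|^2 = s_i^2
Squared scales: (-5)^2 = 25, 2^2 = 4
|V|^2 = 25 * 4
= 100


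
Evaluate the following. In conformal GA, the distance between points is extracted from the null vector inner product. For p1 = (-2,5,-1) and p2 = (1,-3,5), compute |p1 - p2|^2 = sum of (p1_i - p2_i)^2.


p1 - p2 = (-3, 8, -6)
|p1 - p2|^2 = (-3)^2 + 8^2 + (-6)^2
= 9 + 64 + 36
= 109


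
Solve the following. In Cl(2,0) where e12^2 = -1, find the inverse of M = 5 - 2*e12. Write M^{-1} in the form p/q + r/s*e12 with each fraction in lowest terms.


M = 5 - 2*e12, where e12^2 = -1.
Since M commutes with its reverse ~M = a - b*e12, M * ~M = a^2 - b^2*e12^2 = a^2 + b^2.
So M^{-1} = ~M / (a^2 + b^2) = (a - b*e12)/(a^2 + b^2).
a^2 + b^2 = 25 + 4 = 29
Scalar part = 5/29 = 5/29
Bivector coeff = 2/29 = 2/29
M^{-1} = 5/29 + 2/29*e12


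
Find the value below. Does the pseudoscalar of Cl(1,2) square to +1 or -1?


The pseudoscalar I = e1...e_n (product of all n generators) of Cl(p,q) satisfies I^2 = (-1)^(q + n(n-1)/2).
p = 1, q = 2, n = p + q = 3
n(n-1)/2 = 3 * 2 / 2 = 3
Exponent = q + n(n-1)/2 = 2 + 3 = 5
I^2 = (-1)^5 = -1


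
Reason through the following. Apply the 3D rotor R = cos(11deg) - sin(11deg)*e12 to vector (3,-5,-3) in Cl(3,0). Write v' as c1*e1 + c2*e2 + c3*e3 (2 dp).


Rotor R = cos(11deg) - sin(11deg)*e12
Rotation angle theta = 2 * 11 = 22 degrees in the e12 plane (e1 -> e2).
The component perpendicular to the plane (e3) is invariant: v'_3 = v3 = -3.00
cos(22deg) = 0.9272, sin(22deg) = 0.3746
v'_1 = v1*cos(theta) - v2*sin(theta) = 3*0.9272 - (-5)*0.3746 = 4.65
v'_2 = v1*sin(theta) + v2*cos(theta) = 3*0.3746 + (-5)*0.9272 = -3.51
v' = 4.65*e1 - 3.51*e2 - 3.00*e3


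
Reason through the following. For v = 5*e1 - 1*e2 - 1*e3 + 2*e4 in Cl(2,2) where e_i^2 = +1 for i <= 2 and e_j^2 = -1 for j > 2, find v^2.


v^2 = sum of c_i^2 * e_i^2
Positive signature terms (e_i^2 = +1): 5^2 + (-1)^2 = 26
Negative signature terms (e_j^2 = -1): (-1)^2 + 2^2 = 5
v^2 = 26 - 5 = 21


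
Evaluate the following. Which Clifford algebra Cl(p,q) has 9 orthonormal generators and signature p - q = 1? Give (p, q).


We need p + q = 9 and p - q = 1.
Adding: 2p = 9 + 1 = 10, so p = 5.
Then q = 9 - 5 = 4.
(p, q) = (5, 4)


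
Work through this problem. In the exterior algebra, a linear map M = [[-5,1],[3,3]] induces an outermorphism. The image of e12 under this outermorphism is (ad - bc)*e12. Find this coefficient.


The outermorphism of a linear map f sends e1^e2 to f(e1)^f(e2).
f(e1) = -5*e1 + 3*e2
f(e2) = 1*e1 + 3*e2
f(e1) ^ f(e2) = (-5*e1 + 3*e2) ^ (1*e1 + 3*e2)
= (-5)*3*e12 + 3*1*e21
= (-15 - 3)*e12
= -18*e12
Coefficient = -18


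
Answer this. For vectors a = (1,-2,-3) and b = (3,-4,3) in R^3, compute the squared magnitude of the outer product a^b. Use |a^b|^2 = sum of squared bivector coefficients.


a wedge b = (a1*b2 - a2*b1)*e12 + (a1*b3 - a3*b1)*e13 + (a2*b3 - a3*b2)*e23
e12 coeff: 1*(-4) - (-2)*3 = -4 - (-6) = 2
e13 coeff: 1*3 - (-3)*3 = 3 - (-9) = 12
e23 coeff: (-2)*3 - (-3)*(-4) = -6 - 12 = -18
|a wedge b|^2 = 2^2 + 12^2 + (-18)^2
= 4 + 144 + 324
= 472


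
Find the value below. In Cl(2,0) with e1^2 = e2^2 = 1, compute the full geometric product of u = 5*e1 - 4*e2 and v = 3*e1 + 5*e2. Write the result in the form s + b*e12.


Expand: (5*e1 - 4*e2)(3*e1 + 5*e2)
= 5*3*e1e1 + 5*5*e1e2 + (-4)*3*e2e1 + (-4)*5*e2e2
Using e1^2 = e2^2 = 1, e2e1 = -e1e2:
Scalar part s = 5*3 + (-4)*5 = 15 + (-20) = -5
Bivector part b = 5*5 - (-4)*3 = 25 - (-12) = 37
uv = -5 + 37*e12


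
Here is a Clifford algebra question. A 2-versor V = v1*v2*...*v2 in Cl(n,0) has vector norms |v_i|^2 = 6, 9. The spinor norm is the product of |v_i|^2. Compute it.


Spinor norm N(V) = |v1|^2 * |v2|^2 * ... * |v2|^2
= 6 * 9
Running product: 6, 54
N(V) = 54


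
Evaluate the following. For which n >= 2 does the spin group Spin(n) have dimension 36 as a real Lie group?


dim Spin(n) = dim so(n) = n(n-1)/2.
Solve n(n-1)/2 = 36, i.e. n^2 - n - 72 = 0.
Discriminant = 1 + 8*36 = 289
n = (1 + sqrt(289))/2 = (1 + 17)/2 = 9


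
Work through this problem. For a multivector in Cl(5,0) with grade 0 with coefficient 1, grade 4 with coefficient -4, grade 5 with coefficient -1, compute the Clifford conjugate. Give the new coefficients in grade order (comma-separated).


Clifford conjugate sign for grade k: (-1)^(k(k+1)/2)
Grade 0: (-1)^(0*1/2) = (-1)^0 = 1, coeff 1 -> 1
Grade 4: (-1)^(4*5/2) = (-1)^10 = 1, coeff -4 -> -4
Grade 5: (-1)^(5*6/2) = (-1)^15 = -1, coeff -1 -> 1
Conjugated coefficients: 1, -4, 1


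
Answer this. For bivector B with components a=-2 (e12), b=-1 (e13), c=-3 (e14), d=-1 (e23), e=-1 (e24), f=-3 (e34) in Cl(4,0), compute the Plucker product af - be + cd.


Plucker relation: af - be + cd
a*f = (-2)*(-3) = 6
b*e = (-1)*(-1) = 1
c*d = (-3)*(-1) = 3
af - be + cd = 6 - 1 + 3
= 8


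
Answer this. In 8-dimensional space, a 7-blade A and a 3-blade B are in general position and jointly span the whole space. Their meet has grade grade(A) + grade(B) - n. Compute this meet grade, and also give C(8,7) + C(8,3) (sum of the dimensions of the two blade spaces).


Meet grade = grade(A) + grade(B) - n
= 7 + 3 - 8 = 2
C(8,7) = 8
C(8,3) = 56
dim_A + dim_B = 8 + 56 = 64


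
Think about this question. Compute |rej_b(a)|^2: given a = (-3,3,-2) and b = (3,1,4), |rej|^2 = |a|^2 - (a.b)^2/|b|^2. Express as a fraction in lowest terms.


|a|^2 = (-3)^2 + 3^2 + (-2)^2 = 22
|b|^2 = 3^2 + 1^2 + 4^2 = 26
a . b = (-3)*3 + 3*1 + (-2)*4 = -14
(a.b)^2 = (-14)^2 = 196
|rej|^2 = 22 - 196/26
= (572 - 196)/26
= 376/26
In lowest terms: 188/13


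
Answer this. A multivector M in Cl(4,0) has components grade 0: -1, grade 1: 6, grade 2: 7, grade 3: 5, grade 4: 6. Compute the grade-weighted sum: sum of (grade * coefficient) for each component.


Grade-weighted sum = sum of grade_k * coefficient_k
0*(-1) = 0
1*6 = 6
2*7 = 14
3*5 = 15
4*6 = 24
Total = 0 + 6 + 14 + 15 + 24 = 59


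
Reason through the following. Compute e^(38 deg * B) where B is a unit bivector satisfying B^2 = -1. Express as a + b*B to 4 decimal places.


For a unit bivector B with B^2 = -1, the exponential series gives
e^(theta*B) = cos(theta) + sin(theta)*B (the GA analogue of Euler's formula).
theta = 38 degrees = 0.663225 rad
cos(38 deg) = 0.7880
sin(38 deg) = 0.6157
exp(theta*B) = 0.7880 + 0.6157*B


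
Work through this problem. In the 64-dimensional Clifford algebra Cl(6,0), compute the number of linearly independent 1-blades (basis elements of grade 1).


Number of grade-k basis blades in Cl(p,q) with n = p + q is C(n, k).
n = 6 + 0 = 6
C(6, 1) = 6! / (1! * 5!)
= 720 / (1 * 120)
= 6


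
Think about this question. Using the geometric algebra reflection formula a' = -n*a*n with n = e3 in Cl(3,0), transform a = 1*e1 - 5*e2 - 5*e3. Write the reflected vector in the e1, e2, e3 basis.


Reflection formula: a' = -n*a*n, with n = e3 (unit vector, n^2 = 1).
For reflection through hyperplane perp to e3:
The component along e3 flips sign, others stay.
a = (1, -5, -5)
a' = (1, -5, 5)
a' = 1*e1 - 5*e2 + 5*e3


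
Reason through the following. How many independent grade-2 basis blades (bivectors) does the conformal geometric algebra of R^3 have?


The conformal model of R^3 uses Cl(4,1) with m = 3 + 2 = 5 generators.
Number of grade-2 blades = C(m, 2) = C(5, 2)
= 5*4/2 = 10


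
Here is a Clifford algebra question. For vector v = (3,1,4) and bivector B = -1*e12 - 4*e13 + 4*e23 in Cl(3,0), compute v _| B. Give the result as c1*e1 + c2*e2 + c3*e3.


Left contraction v _| B = <vB>_1 (grade-1 part of the geometric product vB).
Using e1_|e12 = e2, e2_|e12 = -e1, e1_|e13 = e3, e3_|e13 = -e1, e2_|e23 = e3, e3_|e23 = -e2:
e1 coeff: -v2*b12 - v3*b13 = -(1)*(-1) - (4)*(-4) = 17
e2 coeff: v1*b12 - v3*b23 = (3)*(-1) - (4)*(4) = -19
e3 coeff: v1*b13 + v2*b23 = (3)*(-4) + (1)*(4) = -8
v _| B = 17*e1 - 19*e2 - 8*e3


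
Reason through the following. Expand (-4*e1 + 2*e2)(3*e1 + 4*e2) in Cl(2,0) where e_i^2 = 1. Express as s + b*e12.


Expand: (-4*e1 + 2*e2)(3*e1 + 4*e2)
= (-4)*3*e1e1 + (-4)*4*e1e2 + 2*3*e2e1 + 2*4*e2e2
Using e1^2 = e2^2 = 1, e2e1 = -e1e2:
Scalar part s = (-4)*3 + 2*4 = -12 + 8 = -4
Bivector part b = (-4)*4 - 2*3 = -16 - 6 = -22
uv = -4 - 22*e12


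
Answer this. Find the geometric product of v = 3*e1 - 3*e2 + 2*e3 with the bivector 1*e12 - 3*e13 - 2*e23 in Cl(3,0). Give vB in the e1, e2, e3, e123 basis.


vB has grade-1 (vector) and grade-3 (trivector) parts: vB = (v _| B) + (v ^ B).
Vector part <vB>_1:
  e1: -v2*b12 - v3*b13 = -(-3)*(1) - (2)*(-3) = 9
  e2: v1*b12 - v3*b23 = (3)*(1) - (2)*(-2) = 7
  e3: v1*b13 + v2*b23 = (3)*(-3) + (-3)*(-2) = -3
Trivector part <vB>_3:
  e123: v1*b23 - v2*b13 + v3*b12 = (3)*(-2) - (-3)*(-3) + (2)*(1) = -13
vB = 9*e1 + 7*e2 - 3*e3 - 13*e123


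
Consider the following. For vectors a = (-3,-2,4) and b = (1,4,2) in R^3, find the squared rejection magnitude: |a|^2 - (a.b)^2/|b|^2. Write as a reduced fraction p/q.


|a|^2 = (-3)^2 + (-2)^2 + 4^2 = 29
|b|^2 = 1^2 + 4^2 + 2^2 = 21
a . b = (-3)*1 + (-2)*4 + 4*2 = -3
(a.b)^2 = (-3)^2 = 9
|rej|^2 = 29 - 9/21
= (609 - 9)/21
= 600/21
In lowest terms: 200/7


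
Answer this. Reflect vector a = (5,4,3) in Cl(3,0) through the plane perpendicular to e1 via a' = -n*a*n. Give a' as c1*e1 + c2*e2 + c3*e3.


Reflection formula: a' = -n*a*n, with n = e1 (unit vector, n^2 = 1).
For reflection through hyperplane perp to e1:
The component along e1 flips sign, others stay.
a = (5, 4, 3)
a' = (-5, 4, 3)
a' = -5*e1 + 4*e2 + 3*e3


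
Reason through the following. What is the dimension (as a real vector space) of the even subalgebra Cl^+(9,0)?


Even subalgebra dimension = 2^(n-1)
n = 9 + 0 = 9
2^(9 - 1) = 2^8 = 256
Verification: sum of C(9,k) for even k = 1 + 36 + 126 + 84 + 9 = 256
Result = 256


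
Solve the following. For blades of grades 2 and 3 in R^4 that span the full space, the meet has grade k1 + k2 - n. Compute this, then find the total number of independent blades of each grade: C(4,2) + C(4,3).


Meet grade = grade(A) + grade(B) - n
= 2 + 3 - 4 = 1
C(4,2) = 6
C(4,3) = 4
dim_A + dim_B = 6 + 4 = 10


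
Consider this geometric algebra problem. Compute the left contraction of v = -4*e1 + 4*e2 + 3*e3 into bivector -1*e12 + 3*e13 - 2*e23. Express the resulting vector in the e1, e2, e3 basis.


Left contraction v _| B = <vB>_1 (grade-1 part of the geometric product vB).
Using e1_|e12 = e2, e2_|e12 = -e1, e1_|e13 = e3, e3_|e13 = -e1, e2_|e23 = e3, e3_|e23 = -e2:
e1 coeff: -v2*b12 - v3*b13 = -(4)*(-1) - (3)*(3) = -5
e2 coeff: v1*b12 - v3*b23 = (-4)*(-1) - (3)*(-2) = 10
e3 coeff: v1*b13 + v2*b23 = (-4)*(3) + (4)*(-2) = -20
v _| B = -5*e1 + 10*e2 - 20*e3


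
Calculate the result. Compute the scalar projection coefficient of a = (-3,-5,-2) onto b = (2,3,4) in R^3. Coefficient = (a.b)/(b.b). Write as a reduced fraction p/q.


Projection coefficient = (a . b) / (b . b)
a . b = (-3)*2 + (-5)*3 + (-2)*4
= -6 + (-15) + (-8) = -29
b . b = 2^2 + 3^2 + 4^2
= 4 + 9 + 16 = 29
Coefficient = -29/29
In lowest terms: -1/1


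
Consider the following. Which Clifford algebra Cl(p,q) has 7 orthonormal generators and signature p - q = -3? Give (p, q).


We need p + q = 7 and p - q = -3.
Adding: 2p = 7 + (-3) = 4, so p = 2.
Then q = 7 - 2 = 5.
(p, q) = (2, 5)


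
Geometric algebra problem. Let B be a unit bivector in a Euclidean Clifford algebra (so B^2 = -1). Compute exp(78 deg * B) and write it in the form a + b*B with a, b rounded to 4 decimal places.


For a unit bivector B with B^2 = -1, the exponential series gives
e^(theta*B) = cos(theta) + sin(theta)*B (the GA analogue of Euler's formula).
theta = 78 degrees = 1.361357 rad
cos(78 deg) = 0.2079
sin(78 deg) = 0.9781
exp(theta*B) = 0.2079 + 0.9781*B


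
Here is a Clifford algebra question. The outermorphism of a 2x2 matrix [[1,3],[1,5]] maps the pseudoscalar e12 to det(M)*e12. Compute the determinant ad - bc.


The outermorphism of a linear map f sends e1^e2 to f(e1)^f(e2).
f(e1) = 1*e1 + 1*e2
f(e2) = 3*e1 + 5*e2
f(e1) ^ f(e2) = (1*e1 + 1*e2) ^ (3*e1 + 5*e2)
= 1*5*e12 + 1*3*e21
= (5 - 3)*e12
= 2*e12
Coefficient = 2


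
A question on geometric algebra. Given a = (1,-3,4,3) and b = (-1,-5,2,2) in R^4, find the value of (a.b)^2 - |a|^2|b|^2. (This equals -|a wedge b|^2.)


a . b = 1*(-1) + (-3)*(-5) + 4*2 + 3*2
= -1 + 15 + 8 + 6 = 28
|a|^2 = 1^2 + (-3)^2 + 4^2 + 3^2 = 35
|b|^2 = (-1)^2 + (-5)^2 + 2^2 + 2^2 = 34
(a.b)^2 = 28^2 = 784
|a|^2 * |b|^2 = 35 * 34 = 1190
Result = 784 - 1190 = -406


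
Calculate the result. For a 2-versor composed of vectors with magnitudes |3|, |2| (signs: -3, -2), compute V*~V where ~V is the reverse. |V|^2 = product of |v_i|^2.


Each vector v_i has |v_i|^2 = s_i^2
Squared scales: (-3)^2 = 9, (-2)^2 = 4
|V|^2 = 9 * 4
= 36


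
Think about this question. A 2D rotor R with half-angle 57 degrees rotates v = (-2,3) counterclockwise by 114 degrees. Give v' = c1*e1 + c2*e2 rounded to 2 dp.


Rotor R = cos(57deg) - sin(57deg)*e12
Rotation angle theta = 2 * 57 = 114 degrees
v' = R*v*~R rotates v by theta.
cos(114deg) = -0.4067, sin(114deg) = 0.9135
v'_1 = -2*cos(114deg) - 3*sin(114deg)
= -2*(-0.4067) - 3*0.9135
= -1.93
v'_2 = -2*sin(114deg) + 3*cos(114deg)
= -2*0.9135 + 3*(-0.4067)
= -3.05
v' = -1.93*e1 - 3.05*e2


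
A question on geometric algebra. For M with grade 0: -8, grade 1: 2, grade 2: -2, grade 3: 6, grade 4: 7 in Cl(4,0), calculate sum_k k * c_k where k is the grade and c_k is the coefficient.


Grade-weighted sum = sum of grade_k * coefficient_k
0*(-8) = 0
1*2 = 2
2*(-2) = -4
3*6 = 18
4*7 = 28
Total = 0 + 2 + (-4) + 18 + 28 = 44


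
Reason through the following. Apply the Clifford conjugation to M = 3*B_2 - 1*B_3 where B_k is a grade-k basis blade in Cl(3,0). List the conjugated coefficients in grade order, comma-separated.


Clifford conjugate sign for grade k: (-1)^(k(k+1)/2)
Grade 2: (-1)^(2*3/2) = (-1)^3 = -1, coeff 3 -> -3
Grade 3: (-1)^(3*4/2) = (-1)^6 = 1, coeff -1 -> -1
Conjugated coefficients: -3, -1


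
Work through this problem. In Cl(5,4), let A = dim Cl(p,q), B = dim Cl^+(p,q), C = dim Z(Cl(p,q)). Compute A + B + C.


n = 5 + 4 = 9
Total dim = 2^9 = 512
Even subalgebra dim = 2^8 = 256
n is odd, so center dim = 2
Sum = 512 + 256 + 2 = 770


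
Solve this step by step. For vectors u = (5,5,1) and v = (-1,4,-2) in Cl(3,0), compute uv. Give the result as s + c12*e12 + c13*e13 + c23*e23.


In Cl(3,0): e_i^2 = 1, e_ie_j = -e_je_i for i != j.
Scalar part = u . v = 5*(-1) + 5*4 + 1*(-2)
= -5 + 20 + (-2) = 13
e12 coeff = 5*4 - 5*(-1) = 20 - (-5) = 25
e13 coeff = 5*(-2) - 1*(-1) = -10 - (-1) = -9
e23 coeff = 5*(-2) - 1*4 = -10 - 4 = -14
uv = 13 + 25*e12 - 9*e13 - 14*e23


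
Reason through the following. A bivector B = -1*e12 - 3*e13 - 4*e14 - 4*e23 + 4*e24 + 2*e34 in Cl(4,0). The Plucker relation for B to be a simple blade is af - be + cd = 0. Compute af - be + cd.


Plucker relation: af - be + cd
a*f = (-1)*2 = -2
b*e = (-3)*4 = -12
c*d = (-4)*(-4) = 16
af - be + cd = -2 - (-12) + 16
= 26


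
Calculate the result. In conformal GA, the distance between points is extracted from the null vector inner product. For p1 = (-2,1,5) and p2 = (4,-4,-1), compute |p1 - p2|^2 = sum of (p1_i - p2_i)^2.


p1 - p2 = (-6, 5, 6)
|p1 - p2|^2 = (-6)^2 + 5^2 + 6^2
= 36 + 25 + 36
= 97


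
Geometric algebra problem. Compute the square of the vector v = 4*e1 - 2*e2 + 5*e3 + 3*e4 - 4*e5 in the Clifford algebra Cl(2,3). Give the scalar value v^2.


v^2 = sum of c_i^2 * e_i^2
Positive signature terms (e_i^2 = +1): 4^2 + (-2)^2 = 20
Negative signature terms (e_j^2 = -1): 5^2 + 3^2 + (-4)^2 = 50
v^2 = 20 - 50 = -30


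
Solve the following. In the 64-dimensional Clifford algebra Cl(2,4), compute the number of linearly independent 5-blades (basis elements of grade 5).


Number of grade-k basis blades in Cl(p,q) with n = p + q is C(n, k).
n = 2 + 4 = 6
C(6, 5) = 6! / (5! * 1!)
= 720 / (120 * 1)
= 6


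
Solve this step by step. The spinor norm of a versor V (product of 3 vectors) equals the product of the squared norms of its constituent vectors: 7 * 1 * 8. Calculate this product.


Spinor norm N(V) = |v1|^2 * |v2|^2 * ... * |v3|^2
= 7 * 1 * 8
Running product: 7, 7, 56
N(V) = 56


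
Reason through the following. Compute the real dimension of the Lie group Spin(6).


Spin(n) double-covers SO(n); both have Lie algebra so(n) of dimension n(n-1)/2.
n = 6
n(n-1) = 6 * 5 = 30
dim Spin(6) = 30/2 = 15


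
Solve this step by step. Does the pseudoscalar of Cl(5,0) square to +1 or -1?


The pseudoscalar I = e1...e_n (product of all n generators) of Cl(p,q) satisfies I^2 = (-1)^(q + n(n-1)/2).
p = 5, q = 0, n = p + q = 5
n(n-1)/2 = 5 * 4 / 2 = 10
Exponent = q + n(n-1)/2 = 0 + 10 = 10
I^2 = (-1)^10 = +1


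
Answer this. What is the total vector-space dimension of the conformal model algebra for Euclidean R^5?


The conformal model of R^5 uses Cl(6,1): the 5 Euclidean generators plus two extra orthogonal generators e+ (e+^2 = +1) and e- (e-^2 = -1), from which the null vectors e0, einf are built.
Number of generators m = 5 + 2 = 7.
dim Cl(p,q) = 2^m = 2^7 = 128


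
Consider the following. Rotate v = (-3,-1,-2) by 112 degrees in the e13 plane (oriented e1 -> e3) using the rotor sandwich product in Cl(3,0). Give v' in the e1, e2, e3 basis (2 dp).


Rotor R = cos(56deg) - sin(56deg)*e13
Rotation angle theta = 2 * 56 = 112 degrees in the e13 plane (e1 -> e3).
The component perpendicular to the plane (e2) is invariant: v'_2 = v2 = -1.00
cos(112deg) = -0.3746, sin(112deg) = 0.9272
v'_1 = v1*cos(theta) - v3*sin(theta) = -3*(-0.3746) - (-2)*0.9272 = 2.98
v'_3 = v1*sin(theta) + v3*cos(theta) = -3*0.9272 + (-2)*(-0.3746) = -2.03
v' = 2.98*e1 - 1.00*e2 - 2.03*e3


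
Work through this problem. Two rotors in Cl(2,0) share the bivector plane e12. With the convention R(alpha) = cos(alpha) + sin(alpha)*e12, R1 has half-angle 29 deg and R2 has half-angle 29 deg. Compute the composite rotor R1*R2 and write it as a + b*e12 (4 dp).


Same-plane rotors commute and their half-angles add:
R1*R2 = cos(a1 + a2) + sin(a1 + a2)*e12.
a1 + a2 = 29 + 29 = 58 deg
cos(58 deg) = 0.5299
sin(58 deg) = 0.8480
R1*R2 = 0.5299 + 0.8480*e12


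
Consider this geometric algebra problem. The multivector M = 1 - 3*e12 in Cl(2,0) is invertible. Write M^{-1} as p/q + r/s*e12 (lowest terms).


M = 1 - 3*e12, where e12^2 = -1.
Since M commutes with its reverse ~M = a - b*e12, M * ~M = a^2 - b^2*e12^2 = a^2 + b^2.
So M^{-1} = ~M / (a^2 + b^2) = (a - b*e12)/(a^2 + b^2).
a^2 + b^2 = 1 + 9 = 10
Scalar part = 1/10 = 1/10
Bivector coeff = 3/10 = 3/10
M^{-1} = 1/10 + 3/10*e12


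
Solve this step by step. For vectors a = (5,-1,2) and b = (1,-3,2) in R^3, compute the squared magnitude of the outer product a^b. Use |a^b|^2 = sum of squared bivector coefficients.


a wedge b = (a1*b2 - a2*b1)*e12 + (a1*b3 - a3*b1)*e13 + (a2*b3 - a3*b2)*e23
e12 coeff: 5*(-3) - (-1)*1 = -15 - (-1) = -14
e13 coeff: 5*2 - 2*1 = 10 - 2 = 8
e23 coeff: (-1)*2 - 2*(-3) = -2 - (-6) = 4
|a wedge b|^2 = (-14)^2 + 8^2 + 4^2
= 196 + 64 + 16
= 276


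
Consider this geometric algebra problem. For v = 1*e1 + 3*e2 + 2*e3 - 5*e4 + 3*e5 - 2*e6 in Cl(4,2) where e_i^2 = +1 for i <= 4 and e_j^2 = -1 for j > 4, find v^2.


v^2 = sum of c_i^2 * e_i^2
Positive signature terms (e_i^2 = +1): 1^2 + 3^2 + 2^2 + (-5)^2 = 39
Negative signature terms (e_j^2 = -1): 3^2 + (-2)^2 = 13
v^2 = 39 - 13 = 26


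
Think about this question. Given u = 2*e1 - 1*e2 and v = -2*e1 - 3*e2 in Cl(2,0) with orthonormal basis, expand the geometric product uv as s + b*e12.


Expand: (2*e1 - 1*e2)(-2*e1 - 3*e2)
= 2*(-2)*e1e1 + 2*(-3)*e1e2 + (-1)*(-2)*e2e1 + (-1)*(-3)*e2e2
Using e1^2 = e2^2 = 1, e2e1 = -e1e2:
Scalar part s = 2*(-2) + (-1)*(-3) = -4 + 3 = -1
Bivector part b = 2*(-3) - (-1)*(-2) = -6 - 2 = -8
uv = -1 - 8*e12


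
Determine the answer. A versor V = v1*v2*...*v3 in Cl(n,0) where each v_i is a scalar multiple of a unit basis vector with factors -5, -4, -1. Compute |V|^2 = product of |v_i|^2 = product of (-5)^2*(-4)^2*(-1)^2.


Each vector v_i has |v_i|^2 = s_i^2
Squared scales: (-5)^2 = 25, (-4)^2 = 16, (-1)^2 = 1
|V|^2 = 25 * 16 * 1
= 400


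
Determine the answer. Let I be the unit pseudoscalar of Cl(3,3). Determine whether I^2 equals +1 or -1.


The pseudoscalar I = e1...e_n (product of all n generators) of Cl(p,q) satisfies I^2 = (-1)^(q + n(n-1)/2).
p = 3, q = 3, n = p + q = 6
n(n-1)/2 = 6 * 5 / 2 = 15
Exponent = q + n(n-1)/2 = 3 + 15 = 18
I^2 = (-1)^18 = +1


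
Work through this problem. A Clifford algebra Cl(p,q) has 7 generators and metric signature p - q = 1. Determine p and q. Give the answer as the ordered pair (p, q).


We need p + q = 7 and p - q = 1.
Adding: 2p = 7 + 1 = 8, so p = 4.
Then q = 7 - 4 = 3.
(p, q) = (4, 3)
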